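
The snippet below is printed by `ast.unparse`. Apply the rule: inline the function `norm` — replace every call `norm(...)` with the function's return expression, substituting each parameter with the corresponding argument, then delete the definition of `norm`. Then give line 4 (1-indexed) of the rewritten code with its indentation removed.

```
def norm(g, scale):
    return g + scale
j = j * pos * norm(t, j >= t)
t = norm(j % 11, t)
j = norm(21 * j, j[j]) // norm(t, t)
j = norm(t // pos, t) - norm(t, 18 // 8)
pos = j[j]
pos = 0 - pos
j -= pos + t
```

j = t // pos + t - (t + 18 // 8)

Transformed code:
j = j * pos * (t + (j >= t))
t = j % 11 + t
j = (21 * j + j[j]) // (t + t)
j = t // pos + t - (t + 18 // 8)
pos = j[j]
pos = 0 - pos
j -= pos + t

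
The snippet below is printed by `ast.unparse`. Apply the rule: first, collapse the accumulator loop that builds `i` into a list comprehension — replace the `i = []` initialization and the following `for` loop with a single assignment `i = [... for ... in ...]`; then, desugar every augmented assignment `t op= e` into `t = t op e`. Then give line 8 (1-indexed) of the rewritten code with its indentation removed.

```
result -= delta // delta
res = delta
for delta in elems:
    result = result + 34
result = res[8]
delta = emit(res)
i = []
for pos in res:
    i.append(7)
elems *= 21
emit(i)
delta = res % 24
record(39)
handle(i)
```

elems = elems * 21

Transformed code:
result = result - delta // delta
res = delta
for delta in elems:
    result = result + 34
result = res[8]
delta = emit(res)
i = [7 for pos in res]
elems = elems * 21
emit(i)
delta = res % 24
record(39)
handle(i)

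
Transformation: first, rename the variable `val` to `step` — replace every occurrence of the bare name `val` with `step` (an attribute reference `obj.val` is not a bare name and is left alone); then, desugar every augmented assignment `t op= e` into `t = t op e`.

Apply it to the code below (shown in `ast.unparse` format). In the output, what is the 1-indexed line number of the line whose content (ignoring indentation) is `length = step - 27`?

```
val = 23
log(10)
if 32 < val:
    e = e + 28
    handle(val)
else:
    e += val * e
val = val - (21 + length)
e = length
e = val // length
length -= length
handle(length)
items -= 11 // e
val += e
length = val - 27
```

15

Transformed code:
step = 23
log(10)
if 32 < step:
    e = e + 28
    handle(step)
else:
    e = e + step * e
step = step - (21 + length)
e = length
e = step // length
length = length - length
handle(length)
items = items - 11 // e
step = step + e
length = step - 27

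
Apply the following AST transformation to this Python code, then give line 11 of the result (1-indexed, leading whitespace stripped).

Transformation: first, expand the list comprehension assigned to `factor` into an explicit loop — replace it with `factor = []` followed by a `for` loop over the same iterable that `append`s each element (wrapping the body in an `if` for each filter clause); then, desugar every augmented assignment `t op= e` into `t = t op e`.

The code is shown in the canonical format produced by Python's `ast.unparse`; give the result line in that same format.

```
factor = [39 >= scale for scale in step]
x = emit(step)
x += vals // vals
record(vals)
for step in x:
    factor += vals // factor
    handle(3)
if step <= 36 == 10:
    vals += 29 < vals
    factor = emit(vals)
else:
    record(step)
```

Transformed code:
factor = []
for scale in step:
    factor.append(39 >= scale)
x = emit(step)
x = x + vals // vals
record(vals)
for step in x:
    factor = factor + vals // factor
    handle(3)
if step <= 36 == 10:
    vals = vals + (29 < vals)
    factor = emit(vals)
else:
    record(step)

vals = vals + (29 < vals)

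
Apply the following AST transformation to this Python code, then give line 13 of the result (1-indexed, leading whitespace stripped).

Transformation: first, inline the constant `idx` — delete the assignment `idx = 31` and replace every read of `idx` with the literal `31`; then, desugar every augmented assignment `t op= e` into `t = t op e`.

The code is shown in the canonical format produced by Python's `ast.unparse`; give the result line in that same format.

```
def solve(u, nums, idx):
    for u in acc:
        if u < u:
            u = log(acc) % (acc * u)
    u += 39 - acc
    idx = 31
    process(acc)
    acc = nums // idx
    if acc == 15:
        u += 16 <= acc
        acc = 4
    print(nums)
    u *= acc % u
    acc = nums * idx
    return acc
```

Transformed code:
def solve(u, nums, idx):
    for u in acc:
        if u < u:
            u = log(acc) % (acc * u)
    u = u + (39 - acc)
    process(acc)
    acc = nums // 31
    if acc == 15:
        u = u + (16 <= acc)
        acc = 4
    print(nums)
    u = u * (acc % u)
    acc = nums * 31
    return acc

acc = nums * 31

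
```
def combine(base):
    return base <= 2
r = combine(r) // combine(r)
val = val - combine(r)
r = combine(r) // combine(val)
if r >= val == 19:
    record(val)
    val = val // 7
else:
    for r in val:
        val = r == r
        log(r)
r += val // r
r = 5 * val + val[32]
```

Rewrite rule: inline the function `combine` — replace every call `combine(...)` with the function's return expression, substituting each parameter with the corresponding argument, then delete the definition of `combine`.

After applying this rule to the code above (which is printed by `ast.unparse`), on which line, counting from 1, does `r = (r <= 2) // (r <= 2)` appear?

1

Transformed code:
r = (r <= 2) // (r <= 2)
val = val - (r <= 2)
r = (r <= 2) // (val <= 2)
if r >= val == 19:
    record(val)
    val = val // 7
else:
    for r in val:
        val = r == r
        log(r)
r += val // r
r = 5 * val + val[32]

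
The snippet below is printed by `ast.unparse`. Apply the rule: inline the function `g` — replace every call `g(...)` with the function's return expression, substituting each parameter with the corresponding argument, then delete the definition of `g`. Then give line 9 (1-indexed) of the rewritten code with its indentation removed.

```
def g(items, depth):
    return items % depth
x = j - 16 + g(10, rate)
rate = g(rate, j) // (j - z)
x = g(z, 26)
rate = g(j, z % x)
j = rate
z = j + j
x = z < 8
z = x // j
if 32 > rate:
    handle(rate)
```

Transformed code:
x = j - 16 + 10 % rate
rate = rate % j // (j - z)
x = z % 26
rate = j % (z % x)
j = rate
z = j + j
x = z < 8
z = x // j
if 32 > rate:
    handle(rate)

if 32 > rate:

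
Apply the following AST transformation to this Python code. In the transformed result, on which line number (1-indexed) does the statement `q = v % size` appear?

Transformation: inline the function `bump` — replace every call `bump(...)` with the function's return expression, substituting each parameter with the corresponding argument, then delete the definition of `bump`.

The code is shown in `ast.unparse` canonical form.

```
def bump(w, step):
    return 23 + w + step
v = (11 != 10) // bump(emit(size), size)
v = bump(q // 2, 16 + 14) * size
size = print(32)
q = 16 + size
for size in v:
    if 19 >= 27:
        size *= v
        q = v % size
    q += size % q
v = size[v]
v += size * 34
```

8

Transformed code:
v = (11 != 10) // (23 + emit(size) + size)
v = (23 + q // 2 + (16 + 14)) * size
size = print(32)
q = 16 + size
for size in v:
    if 19 >= 27:
        size *= v
        q = v % size
    q += size % q
v = size[v]
v += size * 34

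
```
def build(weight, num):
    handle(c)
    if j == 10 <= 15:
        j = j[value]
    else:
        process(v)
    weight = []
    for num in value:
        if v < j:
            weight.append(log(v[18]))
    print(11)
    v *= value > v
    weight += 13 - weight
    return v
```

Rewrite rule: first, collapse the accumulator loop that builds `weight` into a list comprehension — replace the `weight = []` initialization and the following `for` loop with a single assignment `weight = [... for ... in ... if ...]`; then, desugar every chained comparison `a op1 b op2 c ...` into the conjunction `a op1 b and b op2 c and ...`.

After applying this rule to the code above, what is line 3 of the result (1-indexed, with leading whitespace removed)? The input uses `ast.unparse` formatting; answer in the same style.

if j == 10 and 10 <= 15:

Transformed code:
def build(weight, num):
    handle(c)
    if j == 10 and 10 <= 15:
        j = j[value]
    else:
        process(v)
    weight = [log(v[18]) for num in value if v < j]
    print(11)
    v *= value > v
    weight += 13 - weight
    return v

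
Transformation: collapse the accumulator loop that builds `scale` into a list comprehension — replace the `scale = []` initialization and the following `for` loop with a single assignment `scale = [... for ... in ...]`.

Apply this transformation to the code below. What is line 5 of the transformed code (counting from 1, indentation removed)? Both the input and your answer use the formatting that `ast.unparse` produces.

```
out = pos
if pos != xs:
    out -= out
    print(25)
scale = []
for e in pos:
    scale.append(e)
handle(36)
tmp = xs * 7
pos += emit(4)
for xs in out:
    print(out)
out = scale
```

Transformed code:
out = pos
if pos != xs:
    out -= out
    print(25)
scale = [e for e in pos]
handle(36)
tmp = xs * 7
pos += emit(4)
for xs in out:
    print(out)
out = scale

scale = [e for e in pos]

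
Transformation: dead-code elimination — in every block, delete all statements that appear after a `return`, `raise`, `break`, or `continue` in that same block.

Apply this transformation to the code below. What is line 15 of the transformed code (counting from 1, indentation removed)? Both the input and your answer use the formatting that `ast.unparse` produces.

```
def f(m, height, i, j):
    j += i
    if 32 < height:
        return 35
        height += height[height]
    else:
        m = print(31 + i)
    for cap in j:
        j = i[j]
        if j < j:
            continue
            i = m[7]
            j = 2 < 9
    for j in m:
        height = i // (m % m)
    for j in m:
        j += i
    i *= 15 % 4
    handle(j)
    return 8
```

Transformed code:
def f(m, height, i, j):
    j += i
    if 32 < height:
        return 35
    else:
        m = print(31 + i)
    for cap in j:
        j = i[j]
        if j < j:
            continue
    for j in m:
        height = i // (m % m)
    for j in m:
        j += i
    i *= 15 % 4
    handle(j)
    return 8

i *= 15 % 4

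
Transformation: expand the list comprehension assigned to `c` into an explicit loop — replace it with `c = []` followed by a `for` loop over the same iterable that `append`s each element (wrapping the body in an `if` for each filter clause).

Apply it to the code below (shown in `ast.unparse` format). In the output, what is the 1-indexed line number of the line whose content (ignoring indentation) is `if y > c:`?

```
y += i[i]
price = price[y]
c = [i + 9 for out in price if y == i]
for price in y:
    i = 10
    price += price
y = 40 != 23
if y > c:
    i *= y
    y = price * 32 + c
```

11

Transformed code:
y += i[i]
price = price[y]
c = []
for out in price:
    if y == i:
        c.append(i + 9)
for price in y:
    i = 10
    price += price
y = 40 != 23
if y > c:
    i *= y
    y = price * 32 + c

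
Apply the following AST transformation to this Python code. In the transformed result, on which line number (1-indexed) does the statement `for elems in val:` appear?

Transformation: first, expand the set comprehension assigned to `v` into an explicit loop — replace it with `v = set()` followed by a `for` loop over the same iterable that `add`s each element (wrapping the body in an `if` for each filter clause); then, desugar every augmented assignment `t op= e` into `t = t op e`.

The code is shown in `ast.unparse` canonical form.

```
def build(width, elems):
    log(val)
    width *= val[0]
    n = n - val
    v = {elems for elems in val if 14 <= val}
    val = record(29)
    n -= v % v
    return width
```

Transformed code:
def build(width, elems):
    log(val)
    width = width * val[0]
    n = n - val
    v = set()
    for elems in val:
        if 14 <= val:
            v.add(elems)
    val = record(29)
    n = n - v % v
    return width

6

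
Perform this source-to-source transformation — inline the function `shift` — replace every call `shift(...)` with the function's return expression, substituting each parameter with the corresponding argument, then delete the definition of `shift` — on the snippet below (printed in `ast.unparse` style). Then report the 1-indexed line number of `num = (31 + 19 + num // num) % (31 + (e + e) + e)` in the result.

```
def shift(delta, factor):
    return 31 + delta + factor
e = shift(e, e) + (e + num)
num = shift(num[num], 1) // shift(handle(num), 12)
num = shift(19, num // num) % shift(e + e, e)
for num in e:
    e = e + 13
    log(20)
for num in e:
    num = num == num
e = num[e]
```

Transformed code:
e = 31 + e + e + (e + num)
num = (31 + num[num] + 1) // (31 + handle(num) + 12)
num = (31 + 19 + num // num) % (31 + (e + e) + e)
for num in e:
    e = e + 13
    log(20)
for num in e:
    num = num == num
e = num[e]

3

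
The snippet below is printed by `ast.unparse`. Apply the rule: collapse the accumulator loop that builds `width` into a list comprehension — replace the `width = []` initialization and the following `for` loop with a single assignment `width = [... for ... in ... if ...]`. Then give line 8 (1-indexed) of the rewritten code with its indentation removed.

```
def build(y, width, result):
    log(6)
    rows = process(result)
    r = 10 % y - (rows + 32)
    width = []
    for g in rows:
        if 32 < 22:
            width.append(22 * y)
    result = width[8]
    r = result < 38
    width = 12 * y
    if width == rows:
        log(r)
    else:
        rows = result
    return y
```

width = 12 * y

Transformed code:
def build(y, width, result):
    log(6)
    rows = process(result)
    r = 10 % y - (rows + 32)
    width = [22 * y for g in rows if 32 < 22]
    result = width[8]
    r = result < 38
    width = 12 * y
    if width == rows:
        log(r)
    else:
        rows = result
    return y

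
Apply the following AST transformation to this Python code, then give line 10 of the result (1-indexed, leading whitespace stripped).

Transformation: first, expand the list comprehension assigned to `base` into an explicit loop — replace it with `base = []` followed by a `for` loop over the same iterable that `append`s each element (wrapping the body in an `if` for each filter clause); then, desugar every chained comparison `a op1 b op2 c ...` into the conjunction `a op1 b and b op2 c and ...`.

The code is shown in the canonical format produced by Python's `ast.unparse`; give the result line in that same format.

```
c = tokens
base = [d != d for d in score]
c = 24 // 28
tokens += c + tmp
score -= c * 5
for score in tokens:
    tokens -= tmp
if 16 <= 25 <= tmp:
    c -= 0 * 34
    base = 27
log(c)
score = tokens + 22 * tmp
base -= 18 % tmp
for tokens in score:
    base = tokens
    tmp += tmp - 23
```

Transformed code:
c = tokens
base = []
for d in score:
    base.append(d != d)
c = 24 // 28
tokens += c + tmp
score -= c * 5
for score in tokens:
    tokens -= tmp
if 16 <= 25 and 25 <= tmp:
    c -= 0 * 34
    base = 27
log(c)
score = tokens + 22 * tmp
base -= 18 % tmp
for tokens in score:
    base = tokens
    tmp += tmp - 23

if 16 <= 25 and 25 <= tmp:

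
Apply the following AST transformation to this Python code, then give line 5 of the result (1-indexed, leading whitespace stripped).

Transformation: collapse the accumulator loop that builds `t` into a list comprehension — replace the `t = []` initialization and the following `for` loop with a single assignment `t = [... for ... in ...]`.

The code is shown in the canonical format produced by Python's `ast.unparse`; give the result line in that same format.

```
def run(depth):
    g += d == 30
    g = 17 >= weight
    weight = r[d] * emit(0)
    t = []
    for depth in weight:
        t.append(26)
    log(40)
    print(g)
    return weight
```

t = [26 for depth in weight]

Transformed code:
def run(depth):
    g += d == 30
    g = 17 >= weight
    weight = r[d] * emit(0)
    t = [26 for depth in weight]
    log(40)
    print(g)
    return weight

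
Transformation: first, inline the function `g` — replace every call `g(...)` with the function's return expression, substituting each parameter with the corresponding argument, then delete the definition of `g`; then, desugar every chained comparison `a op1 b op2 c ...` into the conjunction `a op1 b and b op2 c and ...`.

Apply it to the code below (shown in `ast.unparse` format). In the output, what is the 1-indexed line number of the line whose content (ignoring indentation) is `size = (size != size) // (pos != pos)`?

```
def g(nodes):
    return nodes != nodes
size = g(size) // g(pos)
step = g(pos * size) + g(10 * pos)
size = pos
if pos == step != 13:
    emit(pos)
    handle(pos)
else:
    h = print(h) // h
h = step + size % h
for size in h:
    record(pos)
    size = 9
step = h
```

1

Transformed code:
size = (size != size) // (pos != pos)
step = (pos * size != pos * size) + (10 * pos != 10 * pos)
size = pos
if pos == step and step != 13:
    emit(pos)
    handle(pos)
else:
    h = print(h) // h
h = step + size % h
for size in h:
    record(pos)
    size = 9
step = h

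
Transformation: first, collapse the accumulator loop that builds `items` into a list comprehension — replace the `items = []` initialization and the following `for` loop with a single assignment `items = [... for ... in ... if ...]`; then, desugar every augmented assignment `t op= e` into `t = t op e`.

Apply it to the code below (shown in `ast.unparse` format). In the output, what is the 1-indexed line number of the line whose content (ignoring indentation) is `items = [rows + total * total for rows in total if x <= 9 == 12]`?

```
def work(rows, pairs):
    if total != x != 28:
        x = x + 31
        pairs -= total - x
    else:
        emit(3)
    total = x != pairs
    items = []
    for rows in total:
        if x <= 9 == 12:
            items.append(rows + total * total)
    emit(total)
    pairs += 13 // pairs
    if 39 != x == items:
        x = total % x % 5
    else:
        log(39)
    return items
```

8

Transformed code:
def work(rows, pairs):
    if total != x != 28:
        x = x + 31
        pairs = pairs - (total - x)
    else:
        emit(3)
    total = x != pairs
    items = [rows + total * total for rows in total if x <= 9 == 12]
    emit(total)
    pairs = pairs + 13 // pairs
    if 39 != x == items:
        x = total % x % 5
    else:
        log(39)
    return items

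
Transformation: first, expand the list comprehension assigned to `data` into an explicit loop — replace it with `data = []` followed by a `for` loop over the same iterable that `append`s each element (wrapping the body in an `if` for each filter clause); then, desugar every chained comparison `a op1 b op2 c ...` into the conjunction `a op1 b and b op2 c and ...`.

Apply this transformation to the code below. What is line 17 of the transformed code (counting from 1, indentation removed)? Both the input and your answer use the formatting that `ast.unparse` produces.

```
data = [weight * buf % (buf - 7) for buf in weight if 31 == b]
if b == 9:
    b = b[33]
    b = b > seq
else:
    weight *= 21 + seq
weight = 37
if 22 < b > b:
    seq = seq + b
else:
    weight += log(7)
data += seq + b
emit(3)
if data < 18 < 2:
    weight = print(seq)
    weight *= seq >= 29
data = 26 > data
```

Transformed code:
data = []
for buf in weight:
    if 31 == b:
        data.append(weight * buf % (buf - 7))
if b == 9:
    b = b[33]
    b = b > seq
else:
    weight *= 21 + seq
weight = 37
if 22 < b and b > b:
    seq = seq + b
else:
    weight += log(7)
data += seq + b
emit(3)
if data < 18 and 18 < 2:
    weight = print(seq)
    weight *= seq >= 29
data = 26 > data

if data < 18 and 18 < 2:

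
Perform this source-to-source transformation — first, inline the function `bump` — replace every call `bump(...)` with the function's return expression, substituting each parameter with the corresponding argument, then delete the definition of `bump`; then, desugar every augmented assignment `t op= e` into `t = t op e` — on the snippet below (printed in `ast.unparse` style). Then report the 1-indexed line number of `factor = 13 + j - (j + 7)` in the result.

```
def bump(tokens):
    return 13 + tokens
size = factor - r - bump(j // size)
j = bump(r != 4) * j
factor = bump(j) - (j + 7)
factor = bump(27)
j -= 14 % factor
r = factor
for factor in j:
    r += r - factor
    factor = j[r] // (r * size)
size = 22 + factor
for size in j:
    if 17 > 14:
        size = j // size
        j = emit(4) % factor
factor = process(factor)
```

Transformed code:
size = factor - r - (13 + j // size)
j = (13 + (r != 4)) * j
factor = 13 + j - (j + 7)
factor = 13 + 27
j = j - 14 % factor
r = factor
for factor in j:
    r = r + (r - factor)
    factor = j[r] // (r * size)
size = 22 + factor
for size in j:
    if 17 > 14:
        size = j // size
        j = emit(4) % factor
factor = process(factor)

3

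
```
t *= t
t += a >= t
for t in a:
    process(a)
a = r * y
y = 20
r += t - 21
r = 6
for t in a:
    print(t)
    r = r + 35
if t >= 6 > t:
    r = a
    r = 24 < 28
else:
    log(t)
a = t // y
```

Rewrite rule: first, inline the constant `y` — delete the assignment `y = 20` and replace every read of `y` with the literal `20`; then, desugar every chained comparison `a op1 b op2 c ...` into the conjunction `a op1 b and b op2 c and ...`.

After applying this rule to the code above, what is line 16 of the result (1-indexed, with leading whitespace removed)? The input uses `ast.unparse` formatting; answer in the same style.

Transformed code:
t *= t
t += a >= t
for t in a:
    process(a)
a = r * 20
r += t - 21
r = 6
for t in a:
    print(t)
    r = r + 35
if t >= 6 and 6 > t:
    r = a
    r = 24 < 28
else:
    log(t)
a = t // 20

a = t // 20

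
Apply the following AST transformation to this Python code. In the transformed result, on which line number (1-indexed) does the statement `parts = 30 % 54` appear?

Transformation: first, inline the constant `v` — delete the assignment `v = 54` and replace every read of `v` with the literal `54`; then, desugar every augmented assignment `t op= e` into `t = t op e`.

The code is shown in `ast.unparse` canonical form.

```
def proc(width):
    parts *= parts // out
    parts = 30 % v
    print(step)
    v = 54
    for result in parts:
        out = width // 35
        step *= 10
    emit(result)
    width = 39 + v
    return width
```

Transformed code:
def proc(width):
    parts = parts * (parts // out)
    parts = 30 % 54
    print(step)
    for result in parts:
        out = width // 35
        step = step * 10
    emit(result)
    width = 39 + 54
    return width

3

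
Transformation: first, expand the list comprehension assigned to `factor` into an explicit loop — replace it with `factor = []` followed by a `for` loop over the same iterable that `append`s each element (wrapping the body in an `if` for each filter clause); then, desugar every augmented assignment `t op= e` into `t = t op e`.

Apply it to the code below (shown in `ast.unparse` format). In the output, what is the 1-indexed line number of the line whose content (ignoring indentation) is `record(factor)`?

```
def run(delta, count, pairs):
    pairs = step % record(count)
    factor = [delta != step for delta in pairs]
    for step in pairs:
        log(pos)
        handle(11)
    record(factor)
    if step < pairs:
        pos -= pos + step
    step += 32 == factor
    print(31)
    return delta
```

Transformed code:
def run(delta, count, pairs):
    pairs = step % record(count)
    factor = []
    for delta in pairs:
        factor.append(delta != step)
    for step in pairs:
        log(pos)
        handle(11)
    record(factor)
    if step < pairs:
        pos = pos - (pos + step)
    step = step + (32 == factor)
    print(31)
    return delta

9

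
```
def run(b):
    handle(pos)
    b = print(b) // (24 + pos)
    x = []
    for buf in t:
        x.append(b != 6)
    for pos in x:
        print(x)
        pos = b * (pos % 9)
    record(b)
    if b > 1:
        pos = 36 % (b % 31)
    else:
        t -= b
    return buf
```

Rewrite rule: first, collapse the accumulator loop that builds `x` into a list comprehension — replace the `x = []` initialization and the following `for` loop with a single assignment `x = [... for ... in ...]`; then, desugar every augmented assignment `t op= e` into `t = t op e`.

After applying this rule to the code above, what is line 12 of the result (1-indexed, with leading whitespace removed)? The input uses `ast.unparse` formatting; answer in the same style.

t = t - b

Transformed code:
def run(b):
    handle(pos)
    b = print(b) // (24 + pos)
    x = [b != 6 for buf in t]
    for pos in x:
        print(x)
        pos = b * (pos % 9)
    record(b)
    if b > 1:
        pos = 36 % (b % 31)
    else:
        t = t - b
    return buf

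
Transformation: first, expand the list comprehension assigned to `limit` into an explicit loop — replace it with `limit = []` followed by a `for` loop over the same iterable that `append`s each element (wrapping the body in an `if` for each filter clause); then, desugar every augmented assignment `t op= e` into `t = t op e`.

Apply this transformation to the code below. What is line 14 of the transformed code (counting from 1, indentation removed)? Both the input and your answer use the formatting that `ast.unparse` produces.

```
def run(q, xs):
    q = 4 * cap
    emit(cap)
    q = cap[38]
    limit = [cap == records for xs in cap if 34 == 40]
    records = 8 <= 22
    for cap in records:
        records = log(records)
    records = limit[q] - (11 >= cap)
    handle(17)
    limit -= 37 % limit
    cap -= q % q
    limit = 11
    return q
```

limit = limit - 37 % limit

Transformed code:
def run(q, xs):
    q = 4 * cap
    emit(cap)
    q = cap[38]
    limit = []
    for xs in cap:
        if 34 == 40:
            limit.append(cap == records)
    records = 8 <= 22
    for cap in records:
        records = log(records)
    records = limit[q] - (11 >= cap)
    handle(17)
    limit = limit - 37 % limit
    cap = cap - q % q
    limit = 11
    return q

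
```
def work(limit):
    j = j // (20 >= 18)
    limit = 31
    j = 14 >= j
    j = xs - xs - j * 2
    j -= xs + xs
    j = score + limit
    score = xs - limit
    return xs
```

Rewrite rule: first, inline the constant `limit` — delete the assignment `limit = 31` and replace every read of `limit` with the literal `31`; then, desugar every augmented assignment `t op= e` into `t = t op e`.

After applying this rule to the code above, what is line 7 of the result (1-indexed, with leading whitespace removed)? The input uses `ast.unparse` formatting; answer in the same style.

score = xs - 31

Transformed code:
def work(limit):
    j = j // (20 >= 18)
    j = 14 >= j
    j = xs - xs - j * 2
    j = j - (xs + xs)
    j = score + 31
    score = xs - 31
    return xs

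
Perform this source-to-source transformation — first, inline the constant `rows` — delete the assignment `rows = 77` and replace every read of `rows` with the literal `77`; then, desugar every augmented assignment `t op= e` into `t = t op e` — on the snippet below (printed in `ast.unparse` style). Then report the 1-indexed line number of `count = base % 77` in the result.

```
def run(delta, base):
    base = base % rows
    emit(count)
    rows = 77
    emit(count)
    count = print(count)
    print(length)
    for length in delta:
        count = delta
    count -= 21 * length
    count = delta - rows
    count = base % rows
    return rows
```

Transformed code:
def run(delta, base):
    base = base % 77
    emit(count)
    emit(count)
    count = print(count)
    print(length)
    for length in delta:
        count = delta
    count = count - 21 * length
    count = delta - 77
    count = base % 77
    return 77

11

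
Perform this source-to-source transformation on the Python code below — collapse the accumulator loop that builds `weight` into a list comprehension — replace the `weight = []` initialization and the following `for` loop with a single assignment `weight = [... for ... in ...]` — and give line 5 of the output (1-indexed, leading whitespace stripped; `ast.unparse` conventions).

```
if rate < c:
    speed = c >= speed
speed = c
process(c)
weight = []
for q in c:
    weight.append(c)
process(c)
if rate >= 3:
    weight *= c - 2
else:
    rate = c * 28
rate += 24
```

weight = [c for q in c]

Transformed code:
if rate < c:
    speed = c >= speed
speed = c
process(c)
weight = [c for q in c]
process(c)
if rate >= 3:
    weight *= c - 2
else:
    rate = c * 28
rate += 24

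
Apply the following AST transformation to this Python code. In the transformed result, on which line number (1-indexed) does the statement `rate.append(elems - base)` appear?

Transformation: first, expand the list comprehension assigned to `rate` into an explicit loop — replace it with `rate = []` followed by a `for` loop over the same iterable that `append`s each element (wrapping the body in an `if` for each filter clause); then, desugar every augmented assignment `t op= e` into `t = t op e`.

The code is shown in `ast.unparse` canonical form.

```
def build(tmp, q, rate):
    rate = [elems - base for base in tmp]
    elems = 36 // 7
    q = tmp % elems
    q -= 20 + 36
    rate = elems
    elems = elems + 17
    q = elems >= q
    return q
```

Transformed code:
def build(tmp, q, rate):
    rate = []
    for base in tmp:
        rate.append(elems - base)
    elems = 36 // 7
    q = tmp % elems
    q = q - (20 + 36)
    rate = elems
    elems = elems + 17
    q = elems >= q
    return q

4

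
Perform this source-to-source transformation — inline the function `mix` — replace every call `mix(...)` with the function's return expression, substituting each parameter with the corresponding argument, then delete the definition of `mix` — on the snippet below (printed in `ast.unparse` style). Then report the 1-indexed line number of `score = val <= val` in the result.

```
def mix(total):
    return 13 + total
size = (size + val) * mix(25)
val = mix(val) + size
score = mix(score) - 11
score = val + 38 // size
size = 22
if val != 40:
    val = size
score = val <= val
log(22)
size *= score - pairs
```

Transformed code:
size = (size + val) * (13 + 25)
val = 13 + val + size
score = 13 + score - 11
score = val + 38 // size
size = 22
if val != 40:
    val = size
score = val <= val
log(22)
size *= score - pairs

8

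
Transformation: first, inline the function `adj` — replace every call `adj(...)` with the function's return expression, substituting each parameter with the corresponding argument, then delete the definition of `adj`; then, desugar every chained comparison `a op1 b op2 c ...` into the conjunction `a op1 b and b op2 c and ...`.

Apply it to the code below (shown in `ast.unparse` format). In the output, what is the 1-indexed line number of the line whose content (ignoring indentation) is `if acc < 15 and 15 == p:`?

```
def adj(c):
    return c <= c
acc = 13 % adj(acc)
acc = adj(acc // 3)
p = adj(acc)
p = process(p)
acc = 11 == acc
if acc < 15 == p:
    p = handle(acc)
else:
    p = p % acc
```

Transformed code:
acc = 13 % (acc <= acc)
acc = acc // 3 <= acc // 3
p = acc <= acc
p = process(p)
acc = 11 == acc
if acc < 15 and 15 == p:
    p = handle(acc)
else:
    p = p % acc

6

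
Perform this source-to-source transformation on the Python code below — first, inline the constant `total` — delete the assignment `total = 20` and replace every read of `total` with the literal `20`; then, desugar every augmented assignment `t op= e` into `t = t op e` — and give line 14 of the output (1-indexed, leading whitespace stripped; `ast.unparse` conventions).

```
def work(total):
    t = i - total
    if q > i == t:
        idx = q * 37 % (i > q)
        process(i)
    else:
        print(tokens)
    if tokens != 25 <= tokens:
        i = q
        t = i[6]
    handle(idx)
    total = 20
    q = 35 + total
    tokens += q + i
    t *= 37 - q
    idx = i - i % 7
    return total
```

Transformed code:
def work(total):
    t = i - 20
    if q > i == t:
        idx = q * 37 % (i > q)
        process(i)
    else:
        print(tokens)
    if tokens != 25 <= tokens:
        i = q
        t = i[6]
    handle(idx)
    q = 35 + 20
    tokens = tokens + (q + i)
    t = t * (37 - q)
    idx = i - i % 7
    return 20

t = t * (37 - q)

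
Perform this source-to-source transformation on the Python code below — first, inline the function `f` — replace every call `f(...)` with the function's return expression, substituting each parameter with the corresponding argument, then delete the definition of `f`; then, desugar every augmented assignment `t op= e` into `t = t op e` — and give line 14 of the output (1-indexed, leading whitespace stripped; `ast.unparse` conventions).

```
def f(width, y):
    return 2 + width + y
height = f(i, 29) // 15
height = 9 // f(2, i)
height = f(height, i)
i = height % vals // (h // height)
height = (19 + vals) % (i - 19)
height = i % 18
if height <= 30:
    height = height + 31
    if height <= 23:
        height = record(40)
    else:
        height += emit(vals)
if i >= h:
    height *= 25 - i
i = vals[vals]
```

height = height * (25 - i)

Transformed code:
height = (2 + i + 29) // 15
height = 9 // (2 + 2 + i)
height = 2 + height + i
i = height % vals // (h // height)
height = (19 + vals) % (i - 19)
height = i % 18
if height <= 30:
    height = height + 31
    if height <= 23:
        height = record(40)
    else:
        height = height + emit(vals)
if i >= h:
    height = height * (25 - i)
i = vals[vals]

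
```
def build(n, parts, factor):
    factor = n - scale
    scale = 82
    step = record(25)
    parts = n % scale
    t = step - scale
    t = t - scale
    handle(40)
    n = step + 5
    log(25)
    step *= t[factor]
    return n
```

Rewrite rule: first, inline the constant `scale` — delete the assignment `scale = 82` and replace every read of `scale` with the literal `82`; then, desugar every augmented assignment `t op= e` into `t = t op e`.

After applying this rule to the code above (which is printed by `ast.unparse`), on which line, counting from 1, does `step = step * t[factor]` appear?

Transformed code:
def build(n, parts, factor):
    factor = n - 82
    step = record(25)
    parts = n % 82
    t = step - 82
    t = t - 82
    handle(40)
    n = step + 5
    log(25)
    step = step * t[factor]
    return n

10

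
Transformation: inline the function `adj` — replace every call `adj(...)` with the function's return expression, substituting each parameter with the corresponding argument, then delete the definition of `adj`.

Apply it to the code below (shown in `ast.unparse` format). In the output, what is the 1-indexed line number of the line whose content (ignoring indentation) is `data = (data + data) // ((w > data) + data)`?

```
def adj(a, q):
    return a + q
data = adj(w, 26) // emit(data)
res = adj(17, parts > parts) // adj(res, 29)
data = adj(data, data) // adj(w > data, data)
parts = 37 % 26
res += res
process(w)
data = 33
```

3

Transformed code:
data = (w + 26) // emit(data)
res = (17 + (parts > parts)) // (res + 29)
data = (data + data) // ((w > data) + data)
parts = 37 % 26
res += res
process(w)
data = 33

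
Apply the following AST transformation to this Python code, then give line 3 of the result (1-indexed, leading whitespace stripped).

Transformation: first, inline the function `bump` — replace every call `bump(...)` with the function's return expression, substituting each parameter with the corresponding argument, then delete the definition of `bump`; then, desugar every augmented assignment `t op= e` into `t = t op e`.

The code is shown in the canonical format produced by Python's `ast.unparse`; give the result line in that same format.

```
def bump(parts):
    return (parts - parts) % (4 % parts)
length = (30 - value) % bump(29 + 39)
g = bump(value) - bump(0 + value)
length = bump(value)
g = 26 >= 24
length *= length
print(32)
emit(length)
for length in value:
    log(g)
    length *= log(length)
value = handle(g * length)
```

Transformed code:
length = (30 - value) % ((29 + 39 - (29 + 39)) % (4 % (29 + 39)))
g = (value - value) % (4 % value) - (0 + value - (0 + value)) % (4 % (0 + value))
length = (value - value) % (4 % value)
g = 26 >= 24
length = length * length
print(32)
emit(length)
for length in value:
    log(g)
    length = length * log(length)
value = handle(g * length)

length = (value - value) % (4 % value)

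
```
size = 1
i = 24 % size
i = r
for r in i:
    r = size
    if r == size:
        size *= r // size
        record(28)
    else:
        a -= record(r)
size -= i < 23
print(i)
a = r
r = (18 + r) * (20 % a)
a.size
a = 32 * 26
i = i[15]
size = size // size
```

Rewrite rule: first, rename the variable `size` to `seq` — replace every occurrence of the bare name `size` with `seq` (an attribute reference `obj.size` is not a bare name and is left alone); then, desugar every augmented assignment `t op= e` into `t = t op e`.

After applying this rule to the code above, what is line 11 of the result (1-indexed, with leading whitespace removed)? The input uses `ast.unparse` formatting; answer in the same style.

Transformed code:
seq = 1
i = 24 % seq
i = r
for r in i:
    r = seq
    if r == seq:
        seq = seq * (r // seq)
        record(28)
    else:
        a = a - record(r)
seq = seq - (i < 23)
print(i)
a = r
r = (18 + r) * (20 % a)
a.size
a = 32 * 26
i = i[15]
seq = seq // seq

seq = seq - (i < 23)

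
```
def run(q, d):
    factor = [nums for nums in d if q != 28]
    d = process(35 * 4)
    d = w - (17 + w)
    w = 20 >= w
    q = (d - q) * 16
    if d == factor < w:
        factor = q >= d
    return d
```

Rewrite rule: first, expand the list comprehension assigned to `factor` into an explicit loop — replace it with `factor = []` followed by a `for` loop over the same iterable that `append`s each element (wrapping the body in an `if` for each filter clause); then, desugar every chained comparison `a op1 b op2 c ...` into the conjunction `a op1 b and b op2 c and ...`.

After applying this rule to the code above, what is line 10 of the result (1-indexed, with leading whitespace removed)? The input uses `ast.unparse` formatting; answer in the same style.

Transformed code:
def run(q, d):
    factor = []
    for nums in d:
        if q != 28:
            factor.append(nums)
    d = process(35 * 4)
    d = w - (17 + w)
    w = 20 >= w
    q = (d - q) * 16
    if d == factor and factor < w:
        factor = q >= d
    return d

if d == factor and factor < w:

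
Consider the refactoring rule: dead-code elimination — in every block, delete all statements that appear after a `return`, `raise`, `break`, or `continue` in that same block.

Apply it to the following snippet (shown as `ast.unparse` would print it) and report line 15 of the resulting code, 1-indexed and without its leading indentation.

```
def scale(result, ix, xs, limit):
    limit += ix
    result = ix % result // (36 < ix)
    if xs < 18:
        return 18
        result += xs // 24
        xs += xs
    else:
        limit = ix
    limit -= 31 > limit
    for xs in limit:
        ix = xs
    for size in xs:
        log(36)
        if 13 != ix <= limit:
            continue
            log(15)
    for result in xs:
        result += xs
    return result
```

Transformed code:
def scale(result, ix, xs, limit):
    limit += ix
    result = ix % result // (36 < ix)
    if xs < 18:
        return 18
    else:
        limit = ix
    limit -= 31 > limit
    for xs in limit:
        ix = xs
    for size in xs:
        log(36)
        if 13 != ix <= limit:
            continue
    for result in xs:
        result += xs
    return result

for result in xs:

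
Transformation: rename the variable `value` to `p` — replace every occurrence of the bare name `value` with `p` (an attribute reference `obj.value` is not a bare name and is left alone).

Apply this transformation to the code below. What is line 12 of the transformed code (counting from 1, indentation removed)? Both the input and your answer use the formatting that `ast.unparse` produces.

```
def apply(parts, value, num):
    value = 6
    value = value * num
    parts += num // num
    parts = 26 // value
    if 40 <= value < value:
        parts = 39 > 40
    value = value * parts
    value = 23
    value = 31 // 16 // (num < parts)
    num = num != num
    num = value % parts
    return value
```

Transformed code:
def apply(parts, p, num):
    p = 6
    p = p * num
    parts += num // num
    parts = 26 // p
    if 40 <= p < p:
        parts = 39 > 40
    p = p * parts
    p = 23
    p = 31 // 16 // (num < parts)
    num = num != num
    num = p % parts
    return p

num = p % parts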